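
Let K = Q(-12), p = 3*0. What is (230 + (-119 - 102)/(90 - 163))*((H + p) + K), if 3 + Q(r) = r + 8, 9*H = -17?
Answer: -1360880/657 ≈ -2071.4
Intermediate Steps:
H = -17/9 (H = (⅑)*(-17) = -17/9 ≈ -1.8889)
p = 0
Q(r) = 5 + r (Q(r) = -3 + (r + 8) = -3 + (8 + r) = 5 + r)
K = -7 (K = 5 - 12 = -7)
(230 + (-119 - 102)/(90 - 163))*((H + p) + K) = (230 + (-119 - 102)/(90 - 163))*((-17/9 + 0) - 7) = (230 - 221/(-73))*(-17/9 - 7) = (230 - 221*(-1/73))*(-80/9) = (230 + 221/73)*(-80/9) = (17011/73)*(-80/9) = -1360880/657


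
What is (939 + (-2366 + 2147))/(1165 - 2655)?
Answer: -72/149 ≈ -0.48322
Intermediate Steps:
(939 + (-2366 + 2147))/(1165 - 2655) = (939 - 219)/(-1490) = 720*(-1/1490) = -72/149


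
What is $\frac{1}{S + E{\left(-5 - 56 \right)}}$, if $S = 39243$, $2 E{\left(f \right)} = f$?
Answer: $\frac{2}{78425} \approx 2.5502 \cdot 10^{-5}$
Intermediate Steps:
$E{\left(f \right)} = \frac{f}{2}$
$\frac{1}{S + E{\left(-5 - 56 \right)}} = \frac{1}{39243 + \frac{-5 - 56}{2}} = \frac{1}{39243 + \frac{1}{2} \left(-61\right)} = \frac{1}{39243 - \frac{61}{2}} = \frac{1}{\frac{78425}{2}} = \frac{2}{78425}$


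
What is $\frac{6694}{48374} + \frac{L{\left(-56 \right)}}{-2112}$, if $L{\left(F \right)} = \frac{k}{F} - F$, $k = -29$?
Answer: $\frac{106434843}{953548288} \approx 0.11162$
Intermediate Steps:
$L{\left(F \right)} = - F - \frac{29}{F}$ ($L{\left(F \right)} = - \frac{29}{F} - F = - F - \frac{29}{F}$)
$\frac{6694}{48374} + \frac{L{\left(-56 \right)}}{-2112} = \frac{6694}{48374} + \frac{\left(-1\right) \left(-56\right) - \frac{29}{-56}}{-2112} = 6694 \cdot \frac{1}{48374} + \left(56 - - \frac{29}{56}\right) \left(- \frac{1}{2112}\right) = \frac{3347}{24187} + \left(56 + \frac{29}{56}\right) \left(- \frac{1}{2112}\right) = \frac{3347}{24187} + \frac{3165}{56} \left(- \frac{1}{2112}\right) = \frac{3347}{24187} - \frac{1055}{39424} = \frac{106434843}{953548288}$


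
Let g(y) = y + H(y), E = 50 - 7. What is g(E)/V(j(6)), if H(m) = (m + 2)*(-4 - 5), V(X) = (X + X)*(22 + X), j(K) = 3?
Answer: -181/75 ≈ -2.4133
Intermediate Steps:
E = 43
V(X) = 2*X*(22 + X) (V(X) = (2*X)*(22 + X) = 2*X*(22 + X))
H(m) = -18 - 9*m (H(m) = (2 + m)*(-9) = -18 - 9*m)
g(y) = -18 - 8*y (g(y) = y + (-18 - 9*y) = -18 - 8*y)
g(E)/V(j(6)) = (-18 - 8*43)/((2*3*(22 + 3))) = (-18 - 344)/((2*3*25)) = -362/150 = -362*1/150 = -181/75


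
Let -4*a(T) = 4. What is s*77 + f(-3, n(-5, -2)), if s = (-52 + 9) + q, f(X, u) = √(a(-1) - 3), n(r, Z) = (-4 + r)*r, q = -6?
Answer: -3773 + 2*I ≈ -3773.0 + 2.0*I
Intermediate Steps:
a(T) = -1 (a(T) = -¼*4 = -1)
n(r, Z) = r*(-4 + r)
f(X, u) = 2*I (f(X, u) = √(-1 - 3) = √(-4) = 2*I)
s = -49 (s = (-52 + 9) - 6 = -43 - 6 = -49)
s*77 + f(-3, n(-5, -2)) = -49*77 + 2*I = -3773 + 2*I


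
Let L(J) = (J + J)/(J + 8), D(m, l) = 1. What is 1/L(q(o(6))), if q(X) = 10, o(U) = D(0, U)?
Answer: 9/10 ≈ 0.90000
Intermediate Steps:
o(U) = 1
L(J) = 2*J/(8 + J) (L(J) = (2*J)/(8 + J) = 2*J/(8 + J))
1/L(q(o(6))) = 1/(2*10/(8 + 10)) = 1/(2*10/18) = 1/(2*10*(1/18)) = 1/(10/9) = 9/10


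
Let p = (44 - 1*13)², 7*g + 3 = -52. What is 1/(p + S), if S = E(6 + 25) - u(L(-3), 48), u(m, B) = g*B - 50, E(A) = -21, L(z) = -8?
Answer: 7/9570 ≈ 0.00073145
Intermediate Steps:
g = -55/7 (g = -3/7 + (⅐)*(-52) = -3/7 - 52/7 = -55/7 ≈ -7.8571)
u(m, B) = -50 - 55*B/7 (u(m, B) = -55*B/7 - 50 = -50 - 55*B/7)
S = 2843/7 (S = -21 - (-50 - 55/7*48) = -21 - (-50 - 2640/7) = -21 - 1*(-2990/7) = -21 + 2990/7 = 2843/7 ≈ 406.14)
p = 961 (p = (44 - 13)² = 31² = 961)
1/(p + S) = 1/(961 + 2843/7) = 1/(9570/7) = 7/9570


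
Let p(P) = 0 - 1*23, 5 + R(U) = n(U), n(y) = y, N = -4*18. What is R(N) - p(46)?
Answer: -54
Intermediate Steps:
N = -72
R(U) = -5 + U
p(P) = -23 (p(P) = 0 - 23 = -23)
R(N) - p(46) = (-5 - 72) - 1*(-23) = -77 + 23 = -54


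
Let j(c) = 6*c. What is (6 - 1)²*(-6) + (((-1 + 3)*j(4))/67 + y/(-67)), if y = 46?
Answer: -10048/67 ≈ -149.97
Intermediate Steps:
(6 - 1)²*(-6) + (((-1 + 3)*j(4))/67 + y/(-67)) = (6 - 1)²*(-6) + (((-1 + 3)*(6*4))/67 + 46/(-67)) = 5²*(-6) + ((2*24)*(1/67) + 46*(-1/67)) = 25*(-6) + (48*(1/67) - 46/67) = -150 + (48/67 - 46/67) = -150 + 2/67 = -10048/67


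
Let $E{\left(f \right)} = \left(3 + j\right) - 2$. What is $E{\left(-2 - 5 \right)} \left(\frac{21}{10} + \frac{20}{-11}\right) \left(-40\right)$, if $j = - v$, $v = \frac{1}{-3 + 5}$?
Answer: $- \frac{62}{11} \approx -5.6364$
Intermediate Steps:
$v = \frac{1}{2} \approx 0.5$
$j = - \frac{1}{2}$ ($j = \left(-1\right) \frac{1}{2} = - \frac{1}{2} \approx -0.5$)
$E{\left(f \right)} = \frac{1}{2}$ ($E{\left(f \right)} = \left(3 - \frac{1}{2}\right) - 2 = \frac{5}{2} - 2 = \frac{1}{2}$)
$E{\left(-2 - 5 \right)} \left(\frac{21}{10} + \frac{20}{-11}\right) \left(-40\right) = \frac{\frac{21}{10} + \frac{20}{-11}}{2} \left(-40\right) = \frac{21 \cdot \frac{1}{10} + 20 \left(- \frac{1}{11}\right)}{2} \left(-40\right) = \frac{\frac{21}{10} - \frac{20}{11}}{2} \left(-40\right) = \frac{1}{2} \cdot \frac{31}{110} \left(-40\right) = \frac{31}{220} \left(-40\right) = - \frac{62}{11}$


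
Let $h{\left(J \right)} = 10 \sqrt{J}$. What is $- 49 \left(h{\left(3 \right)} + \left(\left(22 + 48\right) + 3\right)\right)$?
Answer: $-3577 - 490 \sqrt{3} \approx -4425.7$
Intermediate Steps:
$- 49 \left(h{\left(3 \right)} + \left(\left(22 + 48\right) + 3\right)\right) = - 49 \left(10 \sqrt{3} + \left(\left(22 + 48\right) + 3\right)\right) = - 49 \left(10 \sqrt{3} + \left(70 + 3\right)\right) = - 49 \left(10 \sqrt{3} + 73\right) = - 49 \left(73 + 10 \sqrt{3}\right) = -3577 - 490 \sqrt{3}$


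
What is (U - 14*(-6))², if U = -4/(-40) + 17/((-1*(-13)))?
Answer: 123276609/16900 ≈ 7294.5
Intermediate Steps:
U = 183/130 (U = -4*(-1/40) + 17/13 = ⅒ + 17*(1/13) = ⅒ + 17/13 = 183/130 ≈ 1.4077)
(U - 14*(-6))² = (183/130 - 14*(-6))² = (183/130 + 84)² = (11103/130)² = 123276609/16900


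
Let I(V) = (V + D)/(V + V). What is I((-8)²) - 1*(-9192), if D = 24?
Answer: 147083/16 ≈ 9192.7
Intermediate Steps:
I(V) = (24 + V)/(2*V) (I(V) = (V + 24)/(V + V) = (24 + V)/((2*V)) = (24 + V)*(1/(2*V)) = (24 + V)/(2*V))
I((-8)²) - 1*(-9192) = (24 + (-8)²)/(2*((-8)²)) - 1*(-9192) = (½)*(24 + 64)/64 + 9192 = (½)*(1/64)*88 + 9192 = 11/16 + 9192 = 147083/16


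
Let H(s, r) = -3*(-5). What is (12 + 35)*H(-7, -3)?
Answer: 705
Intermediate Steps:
H(s, r) = 15
(12 + 35)*H(-7, -3) = (12 + 35)*15 = 47*15 = 705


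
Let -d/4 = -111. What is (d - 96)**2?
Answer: 121104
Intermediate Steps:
d = 444 (d = -4*(-111) = 444)
(d - 96)**2 = (444 - 96)**2 = 348**2 = 121104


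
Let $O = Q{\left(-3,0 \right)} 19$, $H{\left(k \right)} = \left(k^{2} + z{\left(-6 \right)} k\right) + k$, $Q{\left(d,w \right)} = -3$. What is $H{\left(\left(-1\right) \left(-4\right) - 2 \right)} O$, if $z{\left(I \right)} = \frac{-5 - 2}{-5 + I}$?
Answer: $- \frac{4560}{11} \approx -414.55$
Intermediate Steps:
$z{\left(I \right)} = - \frac{7}{-5 + I}$
$H{\left(k \right)} = k^{2} + \frac{18 k}{11}$ ($H{\left(k \right)} = \left(k^{2} + - \frac{7}{-5 - 6} k\right) + k = \left(k^{2} + - \frac{7}{-11} k\right) + k = \left(k^{2} + \left(-7\right) \left(- \frac{1}{11}\right) k\right) + k = \left(k^{2} + \frac{7 k}{11}\right) + k = k^{2} + \frac{18 k}{11}$)
$O = -57$ ($O = \left(-3\right) 19 = -57$)
$H{\left(\left(-1\right) \left(-4\right) - 2 \right)} O = \frac{\left(\left(-1\right) \left(-4\right) - 2\right) \left(18 + 11 \left(\left(-1\right) \left(-4\right) - 2\right)\right)}{11} \left(-57\right) = \frac{\left(4 - 2\right) \left(18 + 11 \left(4 - 2\right)\right)}{11} \left(-57\right) = \frac{1}{11} \cdot 2 \left(18 + 11 \cdot 2\right) \left(-57\right) = \frac{1}{11} \cdot 2 \left(18 + 22\right) \left(-57\right) = \frac{1}{11} \cdot 2 \cdot 40 \left(-57\right) = \frac{80}{11} \left(-57\right) = - \frac{4560}{11}$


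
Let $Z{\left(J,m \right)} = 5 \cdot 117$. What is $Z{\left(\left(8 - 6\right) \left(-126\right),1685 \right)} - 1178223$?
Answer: $-1177638$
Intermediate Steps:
$Z{\left(J,m \right)} = 585$
$Z{\left(\left(8 - 6\right) \left(-126\right),1685 \right)} - 1178223 = 585 - 1178223 = -1177638$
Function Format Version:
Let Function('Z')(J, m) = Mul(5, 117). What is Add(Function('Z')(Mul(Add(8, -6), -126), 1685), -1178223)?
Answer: -1177638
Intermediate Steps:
Function('Z')(J, m) = 585
Add(Function('Z')(Mul(Add(8, -6), -126), 1685), -1178223) = Add(585, -1178223) = -1177638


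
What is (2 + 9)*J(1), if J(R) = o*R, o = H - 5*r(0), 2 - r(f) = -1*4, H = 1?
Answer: -319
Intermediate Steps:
r(f) = 6 (r(f) = 2 - (-1)*4 = 2 - 1*(-4) = 2 + 4 = 6)
o = -29 (o = 1 - 5*6 = 1 - 30 = -29)
J(R) = -29*R
(2 + 9)*J(1) = (2 + 9)*(-29*1) = 11*(-29) = -319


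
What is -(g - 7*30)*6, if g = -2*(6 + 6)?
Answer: 1404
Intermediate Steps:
g = -24 (g = -2*12 = -24)
-(g - 7*30)*6 = -(-24 - 7*30)*6 = -(-24 - 210)*6 = -1*(-234)*6 = 234*6 = 1404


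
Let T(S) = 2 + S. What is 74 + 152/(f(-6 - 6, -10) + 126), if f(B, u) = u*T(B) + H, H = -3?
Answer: 16654/223 ≈ 74.682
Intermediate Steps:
f(B, u) = -3 + u*(2 + B) (f(B, u) = u*(2 + B) - 3 = -3 + u*(2 + B))
74 + 152/(f(-6 - 6, -10) + 126) = 74 + 152/((-3 - 10*(2 + (-6 - 6))) + 126) = 74 + 152/((-3 - 10*(2 - 12)) + 126) = 74 + 152/((-3 - 10*(-10)) + 126) = 74 + 152/((-3 + 100) + 126) = 74 + 152/(97 + 126) = 74 + 152/223 = 16654/223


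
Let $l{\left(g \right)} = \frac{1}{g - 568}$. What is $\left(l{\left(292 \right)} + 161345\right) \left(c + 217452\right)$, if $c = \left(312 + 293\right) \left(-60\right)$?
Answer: $\frac{672243282024}{23} \approx 2.9228 \cdot 10^{10}$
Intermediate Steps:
$l{\left(g \right)} = \frac{1}{-568 + g}$
$c = -36300$ ($c = 605 \left(-60\right) = -36300$)
$\left(l{\left(292 \right)} + 161345\right) \left(c + 217452\right) = \left(\frac{1}{-568 + 292} + 161345\right) \left(-36300 + 217452\right) = \left(\frac{1}{-276} + 161345\right) 181152 = \left(- \frac{1}{276} + 161345\right) 181152 = \frac{44531219}{276} \cdot 181152 = \frac{672243282024}{23}$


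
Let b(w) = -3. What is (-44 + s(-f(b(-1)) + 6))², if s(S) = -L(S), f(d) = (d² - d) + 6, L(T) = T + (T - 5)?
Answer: 225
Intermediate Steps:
L(T) = -5 + 2*T (L(T) = T + (-5 + T) = -5 + 2*T)
f(d) = 6 + d² - d
s(S) = 5 - 2*S (s(S) = -(-5 + 2*S) = 5 - 2*S)
(-44 + s(-f(b(-1)) + 6))² = (-44 + (5 - 2*(-(6 + (-3)² - 1*(-3)) + 6)))² = (-44 + (5 - 2*(-(6 + 9 + 3) + 6)))² = (-44 + (5 - 2*(-1*18 + 6)))² = (-44 + (5 - 2*(-18 + 6)))² = (-44 + (5 - 2*(-12)))² = (-44 + (5 + 24))² = (-44 + 29)² = (-15)² = 225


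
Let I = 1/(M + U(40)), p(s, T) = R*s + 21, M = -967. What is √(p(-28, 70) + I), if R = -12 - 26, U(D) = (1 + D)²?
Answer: √553129374/714 ≈ 32.939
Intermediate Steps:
R = -38
p(s, T) = 21 - 38*s (p(s, T) = -38*s + 21 = 21 - 38*s)
I = 1/714 (I = 1/(-967 + (1 + 40)²) = 1/(-967 + 41²) = 1/(-967 + 1681) = 1/714 ≈ 0.0014006)
√(p(-28, 70) + I) = √((21 - 38*(-28)) + 1/714) = √((21 + 1064) + 1/714) = √(1085 + 1/714) = √(774691/714) = √553129374/714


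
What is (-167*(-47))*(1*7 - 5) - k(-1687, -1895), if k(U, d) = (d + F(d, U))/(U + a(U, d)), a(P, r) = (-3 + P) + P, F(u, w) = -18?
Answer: 79492759/5064 ≈ 15698.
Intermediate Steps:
a(P, r) = -3 + 2*P
k(U, d) = (-18 + d)/(-3 + 3*U) (k(U, d) = (d - 18)/(U + (-3 + 2*U)) = (-18 + d)/(-3 + 3*U))
(-167*(-47))*(1*7 - 5) - k(-1687, -1895) = (-167*(-47))*(1*7 - 5) - (-18 - 1895)/(3*(-1 - 1687)) = 7849*(7 - 5) - (-1913)/(3*(-1688)) = 7849*2 - (-1)*(-1913)/(3*1688) = 15698 - 1*1913/5064 = 15698 - 1913/5064 = 79492759/5064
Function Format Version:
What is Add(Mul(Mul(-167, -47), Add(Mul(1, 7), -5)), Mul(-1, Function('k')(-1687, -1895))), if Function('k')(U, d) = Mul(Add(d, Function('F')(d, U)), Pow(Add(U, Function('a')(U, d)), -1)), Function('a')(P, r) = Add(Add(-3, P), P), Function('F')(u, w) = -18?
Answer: Rational(79492759, 5064) ≈ 15698.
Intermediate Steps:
Function('a')(P, r) = Add(-3, Mul(2, P))
Function('k')(U, d) = Mul(Pow(Add(-3, Mul(3, U)), -1), Add(-18, d)) (Function('k')(U, d) = Mul(Add(d, -18), Pow(Add(U, Add(-3, Mul(2, U))), -1)) = Mul(Add(-18, d), Pow(Add(-3, Mul(3, U)), -1)) = Mul(Pow(Add(-3, Mul(3, U)), -1), Add(-18, d)))
Add(Mul(Mul(-167, -47), Add(Mul(1, 7), -5)), Mul(-1, Function('k')(-1687, -1895))) = Add(Mul(Mul(-167, -47), Add(Mul(1, 7), -5)), Mul(-1, Mul(Rational(1, 3), Pow(Add(-1, -1687), -1), Add(-18, -1895)))) = Add(Mul(7849, Add(7, -5)), Mul(-1, Mul(Rational(1, 3), Pow(-1688, -1), -1913))) = Add(Mul(7849, 2), Mul(-1, Mul(Rational(1, 3), Rational(-1, 1688), -1913))) = Add(15698, Mul(-1, Rational(1913, 5064))) = Add(15698, Rational(-1913, 5064)) = Rational(79492759, 5064)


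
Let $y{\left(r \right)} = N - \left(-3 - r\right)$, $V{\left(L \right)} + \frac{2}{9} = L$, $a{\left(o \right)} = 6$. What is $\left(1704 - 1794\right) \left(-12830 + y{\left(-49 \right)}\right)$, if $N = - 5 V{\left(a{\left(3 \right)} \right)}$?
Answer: $1161440$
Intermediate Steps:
$V{\left(L \right)} = - \frac{2}{9} + L$
$N = - \frac{260}{9}$ ($N = - 5 \left(- \frac{2}{9} + 6\right) = \left(-5\right) \frac{52}{9} = - \frac{260}{9} \approx -28.889$)
$y{\left(r \right)} = - \frac{233}{9} + r$ ($y{\left(r \right)} = - \frac{260}{9} - \left(-3 - r\right) = - \frac{260}{9} + \left(3 + r\right) = - \frac{233}{9} + r$)
$\left(1704 - 1794\right) \left(-12830 + y{\left(-49 \right)}\right) = \left(1704 - 1794\right) \left(-12830 - \frac{674}{9}\right) = - 90 \left(-12830 - \frac{674}{9}\right) = \left(-90\right) \left(- \frac{116144}{9}\right) = 1161440$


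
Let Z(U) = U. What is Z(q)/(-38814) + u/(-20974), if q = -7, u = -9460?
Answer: 183663629/407042418 ≈ 0.45121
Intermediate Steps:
Z(q)/(-38814) + u/(-20974) = -7/(-38814) - 9460/(-20974) = -7*(-1/38814) - 9460*(-1/20974) = 7/38814 + 4730/10487 = 183663629/407042418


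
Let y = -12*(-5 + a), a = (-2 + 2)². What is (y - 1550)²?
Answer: 2220100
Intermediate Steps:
a = 0 (a = 0² = 0)
y = 60 (y = -12*(-5 + 0) = -12*(-5) = 60)
(y - 1550)² = (60 - 1550)² = (-1490)² = 2220100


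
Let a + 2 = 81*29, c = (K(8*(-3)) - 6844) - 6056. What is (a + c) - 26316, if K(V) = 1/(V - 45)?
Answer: -2543962/69 ≈ -36869.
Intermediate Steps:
K(V) = 1/(-45 + V)
c = -890101/69 (c = (1/(-45 + 8*(-3)) - 6844) - 6056 = (1/(-45 - 24) - 6844) - 6056 = (1/(-69) - 6844) - 6056 = (-1/69 - 6844) - 6056 = -472237/69 - 6056 = -890101/69 ≈ -12900.)
a = 2347 (a = -2 + 81*29 = -2 + 2349 = 2347)
(a + c) - 26316 = (2347 - 890101/69) - 26316 = -728158/69 - 26316 = -2543962/69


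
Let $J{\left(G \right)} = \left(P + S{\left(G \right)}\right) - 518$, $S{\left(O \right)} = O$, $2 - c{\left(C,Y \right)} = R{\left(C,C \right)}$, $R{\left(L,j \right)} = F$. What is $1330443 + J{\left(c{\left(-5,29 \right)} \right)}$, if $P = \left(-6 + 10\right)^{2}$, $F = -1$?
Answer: $1329944$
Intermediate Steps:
$R{\left(L,j \right)} = -1$
$c{\left(C,Y \right)} = 3$ ($c{\left(C,Y \right)} = 2 - -1 = 2 + 1 = 3$)
$P = 16$ ($P = 4^{2} = 16$)
$J{\left(G \right)} = -502 + G$ ($J{\left(G \right)} = \left(16 + G\right) - 518 = -502 + G$)
$1330443 + J{\left(c{\left(-5,29 \right)} \right)} = 1330443 + \left(-502 + 3\right) = 1330443 - 499 = 1329944$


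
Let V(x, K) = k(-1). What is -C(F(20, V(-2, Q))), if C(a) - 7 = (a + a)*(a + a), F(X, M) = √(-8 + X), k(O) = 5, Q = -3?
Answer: -55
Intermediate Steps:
V(x, K) = 5
C(a) = 7 + 4*a² (C(a) = 7 + (a + a)*(a + a) = 7 + (2*a)*(2*a) = 7 + 4*a²)
-C(F(20, V(-2, Q))) = -(7 + 4*(√(-8 + 20))²) = -(7 + 4*(√12)²) = -(7 + 4*(2*√3)²) = -(7 + 4*12) = -(7 + 48) = -1*55 = -55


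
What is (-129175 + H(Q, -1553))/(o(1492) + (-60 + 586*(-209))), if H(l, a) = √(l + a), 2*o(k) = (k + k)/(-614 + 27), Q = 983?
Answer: 3033029/2877158 - 587*I*√570/71928950 ≈ 1.0542 - 0.00019484*I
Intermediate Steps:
o(k) = -k/587 (o(k) = ((k + k)/(-614 + 27))/2 = ((2*k)/(-587))/2 = ((2*k)*(-1/587))/2 = (-2*k/587)/2 = -k/587)
H(l, a) = √(a + l)
(-129175 + H(Q, -1553))/(o(1492) + (-60 + 586*(-209))) = (-129175 + √(-1553 + 983))/(-1/587*1492 + (-60 + 586*(-209))) = (-129175 + √(-570))/(-1492/587 + (-60 - 122474)) = (-129175 + I*√570)/(-1492/587 - 122534) = (-129175 + I*√570)/(-71928950/587) = (-129175 + I*√570)*(-587/71928950) = 3033029/2877158 - 587*I*√570/71928950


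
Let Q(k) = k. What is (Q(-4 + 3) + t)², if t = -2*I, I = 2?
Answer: 25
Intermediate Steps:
t = -4 (t = -2*2 = -4)
(Q(-4 + 3) + t)² = ((-4 + 3) - 4)² = (-1 - 4)² = (-5)² = 25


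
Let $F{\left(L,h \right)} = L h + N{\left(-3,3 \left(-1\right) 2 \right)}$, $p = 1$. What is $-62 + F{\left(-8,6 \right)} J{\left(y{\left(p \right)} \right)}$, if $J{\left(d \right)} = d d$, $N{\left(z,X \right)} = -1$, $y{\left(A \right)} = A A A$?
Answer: $-111$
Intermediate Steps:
$y{\left(A \right)} = A^{3}$ ($y{\left(A \right)} = A^{2} A = A^{3}$)
$F{\left(L,h \right)} = -1 + L h$ ($F{\left(L,h \right)} = L h - 1 = -1 + L h$)
$J{\left(d \right)} = d^{2}$
$-62 + F{\left(-8,6 \right)} J{\left(y{\left(p \right)} \right)} = -62 + \left(-1 - 48\right) \left(1^{3}\right)^{2} = -62 + \left(-1 - 48\right) 1^{2} = -62 - 49 = -111$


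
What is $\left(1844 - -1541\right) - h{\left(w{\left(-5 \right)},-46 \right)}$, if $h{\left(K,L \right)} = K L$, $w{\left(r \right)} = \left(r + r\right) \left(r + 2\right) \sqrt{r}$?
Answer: $3385 + 1380 i \sqrt{5} \approx 3385.0 + 3085.8 i$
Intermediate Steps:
$w{\left(r \right)} = 2 r^{\frac{3}{2}} \left(2 + r\right)$ ($w{\left(r \right)} = 2 r \left(2 + r\right) \sqrt{r} = 2 r^{\frac{3}{2}} \left(2 + r\right)$)
$\left(1844 - -1541\right) - h{\left(w{\left(-5 \right)},-46 \right)} = \left(1844 - -1541\right) - 2 \left(-5\right)^{\frac{3}{2}} \left(2 - 5\right) \left(-46\right) = \left(1844 + 1541\right) - 2 \left(- 5 i \sqrt{5}\right) \left(-3\right) \left(-46\right) = 3385 - 30 i \sqrt{5} \left(-46\right) = 3385 - - 1380 i \sqrt{5} = 3385 + 1380 i \sqrt{5}$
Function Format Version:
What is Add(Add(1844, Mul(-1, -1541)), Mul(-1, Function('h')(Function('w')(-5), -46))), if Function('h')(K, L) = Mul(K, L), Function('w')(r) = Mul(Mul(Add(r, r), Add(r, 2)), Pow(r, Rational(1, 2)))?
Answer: Add(3385, Mul(1380, I, Pow(5, Rational(1, 2)))) ≈ Add(3385.0, Mul(3085.8, I))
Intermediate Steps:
Function('w')(r) = Mul(2, Pow(r, Rational(3, 2)), Add(2, r)) (Function('w')(r) = Mul(Mul(Mul(2, r), Add(2, r)), Pow(r, Rational(1, 2))) = Mul(Mul(2, r, Add(2, r)), Pow(r, Rational(1, 2))) = Mul(2, Pow(r, Rational(3, 2)), Add(2, r)))
Add(Add(1844, Mul(-1, -1541)), Mul(-1, Function('h')(Function('w')(-5), -46))) = Add(Add(1844, Mul(-1, -1541)), Mul(-1, Mul(Mul(2, Pow(-5, Rational(3, 2)), Add(2, -5)), -46))) = Add(Add(1844, 1541), Mul(-1, Mul(Mul(2, Mul(-5, I, Pow(5, Rational(1, 2))), -3), -46))) = Add(3385, Mul(-1, Mul(Mul(30, I, Pow(5, Rational(1, 2))), -46))) = Add(3385, Mul(-1, Mul(-1380, I, Pow(5, Rational(1, 2))))) = Add(3385, Mul(1380, I, Pow(5, Rational(1, 2))))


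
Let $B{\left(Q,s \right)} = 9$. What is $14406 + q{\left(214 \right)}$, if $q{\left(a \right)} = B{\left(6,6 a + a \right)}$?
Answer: $14415$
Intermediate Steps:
$q{\left(a \right)} = 9$
$14406 + q{\left(214 \right)} = 14406 + 9 = 14415$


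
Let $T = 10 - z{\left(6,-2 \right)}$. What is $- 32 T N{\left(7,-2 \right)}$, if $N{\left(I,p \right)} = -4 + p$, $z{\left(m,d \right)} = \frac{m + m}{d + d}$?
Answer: $2496$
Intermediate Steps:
$z{\left(m,d \right)} = \frac{m}{d}$ ($z{\left(m,d \right)} = \frac{2 m}{2 d} = 2 m \frac{1}{2 d} = \frac{m}{d}$)
$T = 13$ ($T = 10 - \frac{6}{-2} = 10 - 6 \left(- \frac{1}{2}\right) = 10 - -3 = 10 + 3 = 13$)
$- 32 T N{\left(7,-2 \right)} = \left(-32\right) 13 \left(-4 - 2\right) = \left(-416\right) \left(-6\right) = 2496$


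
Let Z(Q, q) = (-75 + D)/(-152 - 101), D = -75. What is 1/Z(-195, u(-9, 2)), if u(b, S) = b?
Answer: 253/150 ≈ 1.6867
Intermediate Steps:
Z(Q, q) = 150/253 (Z(Q, q) = (-75 - 75)/(-152 - 101) = -150/(-253) = -150*(-1/253) = 150/253)
1/Z(-195, u(-9, 2)) = 1/(150/253) = 253/150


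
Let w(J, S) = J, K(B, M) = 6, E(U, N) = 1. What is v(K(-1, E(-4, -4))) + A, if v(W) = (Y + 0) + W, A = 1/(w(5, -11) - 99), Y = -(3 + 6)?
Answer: -283/94 ≈ -3.0106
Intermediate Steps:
Y = -9 (Y = -1*9 = -9)
A = -1/94 (A = 1/(5 - 99) = 1/(-94) = -1/94 ≈ -0.010638)
v(W) = -9 + W (v(W) = (-9 + 0) + W = -9 + W)
v(K(-1, E(-4, -4))) + A = (-9 + 6) - 1/94 = -3 - 1/94 = -283/94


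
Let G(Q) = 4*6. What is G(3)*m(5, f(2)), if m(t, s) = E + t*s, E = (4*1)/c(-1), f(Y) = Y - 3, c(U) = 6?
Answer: -104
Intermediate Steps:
f(Y) = -3 + Y
E = ⅔ (E = (4*1)/6 = 4*(⅙) = ⅔ ≈ 0.66667)
G(Q) = 24
m(t, s) = ⅔ + s*t (m(t, s) = ⅔ + t*s = ⅔ + s*t)
G(3)*m(5, f(2)) = 24*(⅔ + (-3 + 2)*5) = 24*(⅔ - 1*5) = 24*(⅔ - 5) = 24*(-13/3) = -104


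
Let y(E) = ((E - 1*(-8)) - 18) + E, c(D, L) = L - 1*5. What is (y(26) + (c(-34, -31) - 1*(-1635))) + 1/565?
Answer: 927166/565 ≈ 1641.0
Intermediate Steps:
c(D, L) = -5 + L (c(D, L) = L - 5 = -5 + L)
y(E) = -10 + 2*E (y(E) = ((E + 8) - 18) + E = ((8 + E) - 18) + E = (-10 + E) + E = -10 + 2*E)
(y(26) + (c(-34, -31) - 1*(-1635))) + 1/565 = ((-10 + 2*26) + ((-5 - 31) - 1*(-1635))) + 1/565 = ((-10 + 52) + (-36 + 1635)) + 1/565 = (42 + 1599) + 1/565 = 1641 + 1/565 = 927166/565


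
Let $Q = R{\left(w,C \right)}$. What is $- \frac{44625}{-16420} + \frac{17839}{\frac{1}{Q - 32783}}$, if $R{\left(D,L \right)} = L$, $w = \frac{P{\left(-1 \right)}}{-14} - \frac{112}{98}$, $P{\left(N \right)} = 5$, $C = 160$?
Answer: $- \frac{1911162204023}{3284} \approx -5.8196 \cdot 10^{8}$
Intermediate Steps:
$w = - \frac{3}{2}$ ($w = \frac{5}{-14} - \frac{112}{98} = 5 \left(- \frac{1}{14}\right) - \frac{8}{7} = - \frac{5}{14} - \frac{8}{7} = - \frac{3}{2} \approx -1.5$)
$Q = 160$
$- \frac{44625}{-16420} + \frac{17839}{\frac{1}{Q - 32783}} = - \frac{44625}{-16420} + \frac{17839}{\frac{1}{160 - 32783}} = \left(-44625\right) \left(- \frac{1}{16420}\right) + \frac{17839}{\frac{1}{-32623}} = \frac{8925}{3284} + \frac{17839}{- \frac{1}{32623}} = \frac{8925}{3284} + 17839 \left(-32623\right) = \frac{8925}{3284} - 581961697 = - \frac{1911162204023}{3284}$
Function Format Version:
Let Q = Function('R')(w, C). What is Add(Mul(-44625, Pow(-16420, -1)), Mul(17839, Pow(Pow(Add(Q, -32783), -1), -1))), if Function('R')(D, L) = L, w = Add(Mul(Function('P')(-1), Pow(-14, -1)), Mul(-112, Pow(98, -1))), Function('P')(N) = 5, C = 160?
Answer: Rational(-1911162204023, 3284) ≈ -5.8196e+8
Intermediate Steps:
w = Rational(-3, 2) (w = Add(Mul(5, Pow(-14, -1)), Mul(-112, Pow(98, -1))) = Add(Mul(5, Rational(-1, 14)), Mul(-112, Rational(1, 98))) = Add(Rational(-5, 14), Rational(-8, 7)) = Rational(-3, 2) ≈ -1.5000)
Q = 160
Add(Mul(-44625, Pow(-16420, -1)), Mul(17839, Pow(Pow(Add(Q, -32783), -1), -1))) = Add(Mul(-44625, Pow(-16420, -1)), Mul(17839, Pow(Pow(Add(160, -32783), -1), -1))) = Add(Mul(-44625, Rational(-1, 16420)), Mul(17839, Pow(Pow(-32623, -1), -1))) = Add(Rational(8925, 3284), Mul(17839, Pow(Rational(-1, 32623), -1))) = Add(Rational(8925, 3284), Mul(17839, -32623)) = Add(Rational(8925, 3284), -581961697) = Rational(-1911162204023, 3284)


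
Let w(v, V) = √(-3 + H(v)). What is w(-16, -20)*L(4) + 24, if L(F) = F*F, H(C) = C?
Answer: 24 + 16*I*√19 ≈ 24.0 + 69.742*I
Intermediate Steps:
w(v, V) = √(-3 + v)
L(F) = F²
w(-16, -20)*L(4) + 24 = √(-3 - 16)*4² + 24 = √(-19)*16 + 24 = (I*√19)*16 + 24 = 16*I*√19 + 24 = 24 + 16*I*√19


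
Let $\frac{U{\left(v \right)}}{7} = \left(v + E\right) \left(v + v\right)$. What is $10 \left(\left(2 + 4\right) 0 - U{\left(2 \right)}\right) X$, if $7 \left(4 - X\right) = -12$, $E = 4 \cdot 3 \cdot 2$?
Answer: $-41600$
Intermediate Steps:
$E = 24$ ($E = 12 \cdot 2 = 24$)
$U{\left(v \right)} = 14 v \left(24 + v\right)$ ($U{\left(v \right)} = 7 \left(v + 24\right) \left(v + v\right) = 7 \left(24 + v\right) 2 v = 7 \cdot 2 v \left(24 + v\right) = 14 v \left(24 + v\right)$)
$X = \frac{40}{7}$ ($X = 4 - - \frac{12}{7} = 4 + \frac{12}{7} = \frac{40}{7} \approx 5.7143$)
$10 \left(\left(2 + 4\right) 0 - U{\left(2 \right)}\right) X = 10 \left(\left(2 + 4\right) 0 - 14 \cdot 2 \left(24 + 2\right)\right) \frac{40}{7} = 10 \left(6 \cdot 0 - 14 \cdot 2 \cdot 26\right) \frac{40}{7} = 10 \left(0 - 728\right) \frac{40}{7} = 10 \left(-728\right) \frac{40}{7} = \left(-7280\right) \frac{40}{7} = -41600$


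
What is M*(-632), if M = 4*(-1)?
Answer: 2528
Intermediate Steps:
M = -4
M*(-632) = -4*(-632) = 2528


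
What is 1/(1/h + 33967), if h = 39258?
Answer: 39258/1333476487 ≈ 2.9440e-5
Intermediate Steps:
1/(1/h + 33967) = 1/(1/39258 + 33967) = 1/(1333476487/39258) = 39258/1333476487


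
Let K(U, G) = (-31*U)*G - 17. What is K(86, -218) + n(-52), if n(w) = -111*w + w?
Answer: 586891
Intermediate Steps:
K(U, G) = -17 - 31*G*U (K(U, G) = -31*G*U - 17 = -17 - 31*G*U)
n(w) = -110*w
K(86, -218) + n(-52) = (-17 - 31*(-218)*86) - 110*(-52) = (-17 + 581188) + 5720 = 581171 + 5720 = 586891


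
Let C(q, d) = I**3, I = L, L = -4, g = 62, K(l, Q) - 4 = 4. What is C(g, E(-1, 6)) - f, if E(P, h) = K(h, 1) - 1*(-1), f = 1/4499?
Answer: -287937/4499 ≈ -64.000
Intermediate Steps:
f = 1/4499 ≈ 0.00022227
K(l, Q) = 8 (K(l, Q) = 4 + 4 = 8)
I = -4
E(P, h) = 9 (E(P, h) = 8 - 1*(-1) = 8 + 1 = 9)
C(q, d) = -64 (C(q, d) = (-4)**3 = -64)
C(g, E(-1, 6)) - f = -64 - 1*1/4499 = -64 - 1/4499 = -287937/4499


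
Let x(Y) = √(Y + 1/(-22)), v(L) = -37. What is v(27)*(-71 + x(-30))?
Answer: 2627 - 37*I*√14542/22 ≈ 2627.0 - 202.81*I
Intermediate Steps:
x(Y) = √(-1/22 + Y) (x(Y) = √(Y - 1/22) = √(-1/22 + Y))
v(27)*(-71 + x(-30)) = -37*(-71 + √(-22 + 484*(-30))/22) = -37*(-71 + √(-22 - 14520)/22) = -37*(-71 + √(-14542)/22) = -37*(-71 + (I*√14542)/22) = -37*(-71 + I*√14542/22) = 2627 - 37*I*√14542/22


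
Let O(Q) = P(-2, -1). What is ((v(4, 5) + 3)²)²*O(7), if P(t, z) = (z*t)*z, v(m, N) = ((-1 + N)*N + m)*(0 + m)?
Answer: -192119202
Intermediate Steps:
v(m, N) = m*(m + N*(-1 + N)) (v(m, N) = (N*(-1 + N) + m)*m = (m + N*(-1 + N))*m = m*(m + N*(-1 + N)))
P(t, z) = t*z² (P(t, z) = (t*z)*z = t*z²)
O(Q) = -2 (O(Q) = -2*(-1)² = -2*1 = -2)
((v(4, 5) + 3)²)²*O(7) = ((4*(4 + 5² - 1*5) + 3)²)²*(-2) = ((4*(4 + 25 - 5) + 3)²)²*(-2) = ((4*24 + 3)²)²*(-2) = ((96 + 3)²)²*(-2) = (99²)²*(-2) = 9801²*(-2) = 96059601*(-2) = -192119202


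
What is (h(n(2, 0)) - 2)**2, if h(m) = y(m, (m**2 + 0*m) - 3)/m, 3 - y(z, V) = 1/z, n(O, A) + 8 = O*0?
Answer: 23409/4096 ≈ 5.7151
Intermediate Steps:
n(O, A) = -8 (n(O, A) = -8 + O*0 = -8 + 0 = -8)
y(z, V) = 3 - 1/z
h(m) = (3 - 1/m)/m
(h(n(2, 0)) - 2)**2 = ((-1 + 3*(-8))/(-8)**2 - 2)**2 = ((-1 - 24)/64 - 2)**2 = ((1/64)*(-25) - 2)**2 = (-25/64 - 2)**2 = (-153/64)**2 = 23409/4096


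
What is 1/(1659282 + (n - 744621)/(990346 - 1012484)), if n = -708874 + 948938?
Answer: 22138/36733689473 ≈ 6.0266e-7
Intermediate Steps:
n = 240064
1/(1659282 + (n - 744621)/(990346 - 1012484)) = 1/(1659282 + (240064 - 744621)/(990346 - 1012484)) = 1/(1659282 - 504557/(-22138)) = 1/(1659282 - 504557*(-1/22138)) = 1/(1659282 + 504557/22138) = 1/(36733689473/22138) = 22138/36733689473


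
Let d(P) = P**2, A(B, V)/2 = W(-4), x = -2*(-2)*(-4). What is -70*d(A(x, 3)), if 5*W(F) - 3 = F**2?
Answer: -20216/5 ≈ -4043.2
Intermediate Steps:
x = -16 (x = 4*(-4) = -16)
W(F) = 3/5 + F**2/5
A(B, V) = 38/5 (A(B, V) = 2*(3/5 + (1/5)*(-4)**2) = 2*(3/5 + (1/5)*16) = 2*(3/5 + 16/5) = 2*(19/5) = 38/5)
-70*d(A(x, 3)) = -70*(38/5)**2 = -70*1444/25 = -20216/5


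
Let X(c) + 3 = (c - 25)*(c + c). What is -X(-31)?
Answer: -3469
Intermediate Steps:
X(c) = -3 + 2*c*(-25 + c) (X(c) = -3 + (c - 25)*(c + c) = -3 + (-25 + c)*(2*c) = -3 + 2*c*(-25 + c))
-X(-31) = -(-3 - 50*(-31) + 2*(-31)²) = -(-3 + 1550 + 2*961) = -(-3 + 1550 + 1922) = -1*3469 = -3469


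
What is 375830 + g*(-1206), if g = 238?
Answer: 88802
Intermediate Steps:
375830 + g*(-1206) = 375830 + 238*(-1206) = 375830 - 287028 = 88802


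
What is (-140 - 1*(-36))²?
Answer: 10816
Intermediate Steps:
(-140 - 1*(-36))² = (-140 + 36)² = (-104)² = 10816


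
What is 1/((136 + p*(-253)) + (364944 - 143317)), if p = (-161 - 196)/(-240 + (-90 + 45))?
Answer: 95/21037378 ≈ 4.5158e-6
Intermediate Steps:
p = 119/95 (p = -357/(-240 - 45) = -357/(-285) = -357*(-1/285) = 119/95 ≈ 1.2526)
1/((136 + p*(-253)) + (364944 - 143317)) = 1/((136 + (119/95)*(-253)) + (364944 - 143317)) = 1/((136 - 30107/95) + 221627) = 1/(-17187/95 + 221627) = 1/(21037378/95) = 95/21037378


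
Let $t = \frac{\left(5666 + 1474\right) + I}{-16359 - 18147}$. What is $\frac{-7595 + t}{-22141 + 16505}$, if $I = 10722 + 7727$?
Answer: $\frac{262098659}{194475816} \approx 1.3477$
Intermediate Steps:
$I = 18449$
$t = - \frac{25589}{34506}$ ($t = \frac{\left(5666 + 1474\right) + 18449}{-16359 - 18147} = \frac{7140 + 18449}{-34506} = 25589 \left(- \frac{1}{34506}\right) = - \frac{25589}{34506} \approx -0.74158$)
$\frac{-7595 + t}{-22141 + 16505} = \frac{-7595 - \frac{25589}{34506}}{-22141 + 16505} = - \frac{262098659}{34506 \left(-5636\right)} = \left(- \frac{262098659}{34506}\right) \left(- \frac{1}{5636}\right) = \frac{262098659}{194475816}$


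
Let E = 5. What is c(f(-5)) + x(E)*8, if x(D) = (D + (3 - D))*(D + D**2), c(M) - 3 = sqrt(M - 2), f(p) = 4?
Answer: 723 + sqrt(2) ≈ 724.41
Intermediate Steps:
c(M) = 3 + sqrt(-2 + M) (c(M) = 3 + sqrt(M - 2) = 3 + sqrt(-2 + M))
x(D) = 3*D + 3*D**2 (x(D) = 3*(D + D**2) = 3*D + 3*D**2)
c(f(-5)) + x(E)*8 = (3 + sqrt(-2 + 4)) + (3*5*(1 + 5))*8 = (3 + sqrt(2)) + (3*5*6)*8 = (3 + sqrt(2)) + 90*8 = (3 + sqrt(2)) + 720 = 723 + sqrt(2)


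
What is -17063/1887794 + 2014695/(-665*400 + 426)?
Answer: -951965155498/125337250939 ≈ -7.5952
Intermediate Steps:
-17063/1887794 + 2014695/(-665*400 + 426) = -17063*1/1887794 + 2014695/(-266000 + 426) = -17063/1887794 + 2014695/(-265574) = -17063/1887794 + 2014695*(-1/265574) = -17063/1887794 - 2014695/265574 = -951965155498/125337250939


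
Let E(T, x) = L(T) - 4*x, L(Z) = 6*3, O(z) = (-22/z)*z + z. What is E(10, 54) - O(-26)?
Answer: -150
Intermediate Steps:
O(z) = -22 + z
L(Z) = 18
E(T, x) = 18 - 4*x
E(10, 54) - O(-26) = (18 - 4*54) - (-22 - 26) = (18 - 216) - 1*(-48) = -198 + 48 = -150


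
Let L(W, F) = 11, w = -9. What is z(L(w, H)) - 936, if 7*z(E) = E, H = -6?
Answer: -6541/7 ≈ -934.43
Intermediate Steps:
z(E) = E/7
z(L(w, H)) - 936 = (⅐)*11 - 936 = 11/7 - 936 = -6541/7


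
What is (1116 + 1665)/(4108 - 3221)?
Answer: 2781/887 ≈ 3.1353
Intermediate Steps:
(1116 + 1665)/(4108 - 3221) = 2781/887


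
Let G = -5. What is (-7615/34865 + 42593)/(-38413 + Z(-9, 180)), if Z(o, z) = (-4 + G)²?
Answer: -148499733/133644518 ≈ -1.1112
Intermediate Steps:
Z(o, z) = 81 (Z(o, z) = (-4 - 5)² = (-9)² = 81)
(-7615/34865 + 42593)/(-38413 + Z(-9, 180)) = (-7615/34865 + 42593)/(-38413 + 81) = (-7615*1/34865 + 42593)/(-38332) = (-1523/6973 + 42593)*(-1/38332) = (296999466/6973)*(-1/38332) = -148499733/133644518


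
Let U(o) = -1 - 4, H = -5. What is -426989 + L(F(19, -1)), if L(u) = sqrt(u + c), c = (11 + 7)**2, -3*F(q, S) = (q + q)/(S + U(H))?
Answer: -426989 + sqrt(2935)/3 ≈ -4.2697e+5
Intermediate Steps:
U(o) = -5
F(q, S) = -2*q/(3*(-5 + S)) (F(q, S) = -(q + q)/(3*(S - 5)) = -2*q/(3*(-5 + S)))
c = 324 (c = 18**2 = 324)
L(u) = sqrt(324 + u) (L(u) = sqrt(u + 324) = sqrt(324 + u))
-426989 + L(F(19, -1)) = -426989 + sqrt(324 - 2*19/(-15 + 3*(-1))) = -426989 + sqrt(324 - 2*19/(-15 - 3)) = -426989 + sqrt(324 - 2*19/(-18)) = -426989 + sqrt(324 - 2*19*(-1/18)) = -426989 + sqrt(324 + 19/9) = -426989 + sqrt(2935/9) = -426989 + sqrt(2935)/3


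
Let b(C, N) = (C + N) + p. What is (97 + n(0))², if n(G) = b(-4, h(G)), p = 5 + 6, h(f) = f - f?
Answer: 10816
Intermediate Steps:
h(f) = 0
p = 11
b(C, N) = 11 + C + N (b(C, N) = (C + N) + 11 = 11 + C + N)
n(G) = 7 (n(G) = 11 - 4 + 0 = 7)
(97 + n(0))² = (97 + 7)² = 104² = 10816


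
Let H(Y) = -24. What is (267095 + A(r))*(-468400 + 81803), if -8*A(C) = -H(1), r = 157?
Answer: -103256965924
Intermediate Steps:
A(C) = -3 (A(C) = -(-1)*(-24)/8 = -⅛*24 = -3)
(267095 + A(r))*(-468400 + 81803) = (267095 - 3)*(-468400 + 81803) = 267092*(-386597) = -103256965924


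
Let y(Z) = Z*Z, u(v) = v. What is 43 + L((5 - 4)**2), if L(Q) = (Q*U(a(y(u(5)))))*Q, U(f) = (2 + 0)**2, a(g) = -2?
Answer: 47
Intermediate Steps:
y(Z) = Z**2
U(f) = 4 (U(f) = 2**2 = 4)
L(Q) = 4*Q**2 (L(Q) = (Q*4)*Q = (4*Q)*Q = 4*Q**2)
43 + L((5 - 4)**2) = 43 + 4*((5 - 4)**2)**2 = 43 + 4*(1**2)**2 = 43 + 4*1**2 = 43 + 4*1 = 43 + 4 = 47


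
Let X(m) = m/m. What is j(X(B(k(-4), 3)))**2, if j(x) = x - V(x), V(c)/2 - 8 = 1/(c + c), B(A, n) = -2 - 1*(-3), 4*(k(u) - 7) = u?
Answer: 256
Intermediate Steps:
k(u) = 7 + u/4
B(A, n) = 1 (B(A, n) = -2 + 3 = 1)
V(c) = 16 + 1/c (V(c) = 16 + 2/(c + c) = 16 + 2/((2*c)) = 16 + 2*(1/(2*c)) = 16 + 1/c)
X(m) = 1
j(x) = -16 + x - 1/x (j(x) = x - (16 + 1/x) = x + (-16 - 1/x) = -16 + x - 1/x)
j(X(B(k(-4), 3)))**2 = (-16 + 1 - 1/1)**2 = (-16 + 1 - 1*1)**2 = (-16 + 1 - 1)**2 = (-16)**2 = 256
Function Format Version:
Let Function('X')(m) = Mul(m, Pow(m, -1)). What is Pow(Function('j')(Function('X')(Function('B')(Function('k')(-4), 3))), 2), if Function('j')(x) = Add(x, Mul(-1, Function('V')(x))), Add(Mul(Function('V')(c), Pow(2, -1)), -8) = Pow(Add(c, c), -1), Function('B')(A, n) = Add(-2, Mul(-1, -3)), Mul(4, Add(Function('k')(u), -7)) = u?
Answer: 256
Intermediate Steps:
Function('k')(u) = Add(7, Mul(Rational(1, 4), u))
Function('B')(A, n) = 1 (Function('B')(A, n) = Add(-2, 3) = 1)
Function('V')(c) = Add(16, Pow(c, -1)) (Function('V')(c) = Add(16, Mul(2, Pow(Add(c, c), -1))) = Add(16, Mul(2, Pow(Mul(2, c), -1))) = Add(16, Mul(2, Mul(Rational(1, 2), Pow(c, -1)))) = Add(16, Pow(c, -1)))
Function('X')(m) = 1
Function('j')(x) = Add(-16, x, Mul(-1, Pow(x, -1))) (Function('j')(x) = Add(x, Mul(-1, Add(16, Pow(x, -1)))) = Add(x, Add(-16, Mul(-1, Pow(x, -1)))) = Add(-16, x, Mul(-1, Pow(x, -1))))
Pow(Function('j')(Function('X')(Function('B')(Function('k')(-4), 3))), 2) = Pow(Add(-16, 1, Mul(-1, Pow(1, -1))), 2) = Pow(Add(-16, 1, Mul(-1, 1)), 2) = Pow(Add(-16, 1, -1), 2) = Pow(-16, 2) = 256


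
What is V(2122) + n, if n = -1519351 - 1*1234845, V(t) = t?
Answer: -2752074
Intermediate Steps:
n = -2754196 (n = -1519351 - 1234845 = -2754196)
V(2122) + n = 2122 - 2754196 = -2752074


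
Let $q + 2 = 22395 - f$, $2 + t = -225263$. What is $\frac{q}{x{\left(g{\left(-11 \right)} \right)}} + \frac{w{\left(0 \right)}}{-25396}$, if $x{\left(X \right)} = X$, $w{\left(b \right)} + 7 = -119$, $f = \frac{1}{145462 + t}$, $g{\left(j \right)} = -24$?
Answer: $- \frac{202603287917}{217143963} \approx -933.04$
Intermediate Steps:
$t = -225265$ ($t = -2 - 225263 = -225265$)
$f = - \frac{1}{79803}$ ($f = \frac{1}{145462 - 225265} = \frac{1}{-79803} = - \frac{1}{79803} \approx -1.2531 \cdot 10^{-5}$)
$w{\left(b \right)} = -126$ ($w{\left(b \right)} = -7 - 119 = -126$)
$q = \frac{1787028580}{79803}$ ($q = -2 + \left(22395 - - \frac{1}{79803}\right) = -2 + \left(22395 + \frac{1}{79803}\right) = -2 + \frac{1787188186}{79803} = \frac{1787028580}{79803} \approx 22393.0$)
$\frac{q}{x{\left(g{\left(-11 \right)} \right)}} + \frac{w{\left(0 \right)}}{-25396} = \frac{1787028580}{79803 \left(-24\right)} - \frac{126}{-25396} = \frac{1787028580}{79803} \left(- \frac{1}{24}\right) - - \frac{9}{1814} = - \frac{446757145}{478818} + \frac{9}{1814} = - \frac{202603287917}{217143963}$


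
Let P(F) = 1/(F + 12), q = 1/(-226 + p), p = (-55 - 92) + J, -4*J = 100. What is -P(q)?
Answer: -398/4775 ≈ -0.083351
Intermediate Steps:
J = -25 (J = -¼*100 = -25)
p = -172 (p = (-55 - 92) - 25 = -147 - 25 = -172)
q = -1/398 (q = 1/(-226 - 172) = 1/(-398) = -1/398 ≈ -0.0025126)
P(F) = 1/(12 + F)
-P(q) = -1/(12 - 1/398) = -1/4775/398 = -1*398/4775 = -398/4775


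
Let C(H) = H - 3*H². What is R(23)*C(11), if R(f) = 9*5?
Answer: -15840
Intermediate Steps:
R(f) = 45
R(23)*C(11) = 45*(11*(1 - 3*11)) = 45*(11*(1 - 33)) = 45*(11*(-32)) = 45*(-352) = -15840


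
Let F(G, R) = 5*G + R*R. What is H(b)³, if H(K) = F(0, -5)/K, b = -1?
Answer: -15625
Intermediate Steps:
F(G, R) = R² + 5*G (F(G, R) = 5*G + R² = R² + 5*G)
H(K) = 25/K (H(K) = ((-5)² + 5*0)/K = (25 + 0)/K = 25/K)
H(b)³ = (25/(-1))³ = (25*(-1))³ = (-25)³ = -15625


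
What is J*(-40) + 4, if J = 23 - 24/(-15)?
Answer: -980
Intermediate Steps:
J = 123/5 (J = 23 - 24*(-1)/15 = 23 - 1*(-8/5) = 23 + 8/5 = 123/5 ≈ 24.600)
J*(-40) + 4 = (123/5)*(-40) + 4 = -984 + 4 = -980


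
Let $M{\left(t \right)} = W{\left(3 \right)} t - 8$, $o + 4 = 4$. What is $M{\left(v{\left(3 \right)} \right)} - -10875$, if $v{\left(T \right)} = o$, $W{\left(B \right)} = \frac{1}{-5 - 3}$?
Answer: $10867$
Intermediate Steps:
$W{\left(B \right)} = - \frac{1}{8}$ ($W{\left(B \right)} = \frac{1}{-8} = - \frac{1}{8}$)
$o = 0$ ($o = -4 + 4 = 0$)
$v{\left(T \right)} = 0$
$M{\left(t \right)} = -8 - \frac{t}{8}$ ($M{\left(t \right)} = - \frac{t}{8} - 8 = -8 - \frac{t}{8}$)
$M{\left(v{\left(3 \right)} \right)} - -10875 = \left(-8 - 0\right) - -10875 = \left(-8 + 0\right) + 10875 = -8 + 10875 = 10867$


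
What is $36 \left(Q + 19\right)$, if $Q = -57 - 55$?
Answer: $-3348$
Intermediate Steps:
$Q = -112$
$36 \left(Q + 19\right) = 36 \left(-112 + 19\right) = 36 \left(-93\right) = -3348$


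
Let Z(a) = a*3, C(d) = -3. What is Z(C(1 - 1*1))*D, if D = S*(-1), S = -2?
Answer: -18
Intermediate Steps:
Z(a) = 3*a
D = 2 (D = -2*(-1) = 2)
Z(C(1 - 1*1))*D = (3*(-3))*2 = -9*2 = -18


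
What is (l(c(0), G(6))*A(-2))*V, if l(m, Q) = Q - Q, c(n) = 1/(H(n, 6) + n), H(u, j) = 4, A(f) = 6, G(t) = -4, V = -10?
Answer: 0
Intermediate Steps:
c(n) = 1/(4 + n)
l(m, Q) = 0
(l(c(0), G(6))*A(-2))*V = (0*6)*(-10) = 0*(-10) = 0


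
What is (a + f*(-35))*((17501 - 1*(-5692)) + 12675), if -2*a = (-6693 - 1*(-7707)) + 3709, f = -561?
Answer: 619565898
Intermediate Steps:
a = -4723/2 (a = -((-6693 - 1*(-7707)) + 3709)/2 = -((-6693 + 7707) + 3709)/2 = -(1014 + 3709)/2 = -½*4723 = -4723/2 ≈ -2361.5)
(a + f*(-35))*((17501 - 1*(-5692)) + 12675) = (-4723/2 - 561*(-35))*((17501 - 1*(-5692)) + 12675) = (-4723/2 + 19635)*((17501 + 5692) + 12675) = 34547*(23193 + 12675)/2 = (34547/2)*35868 = 619565898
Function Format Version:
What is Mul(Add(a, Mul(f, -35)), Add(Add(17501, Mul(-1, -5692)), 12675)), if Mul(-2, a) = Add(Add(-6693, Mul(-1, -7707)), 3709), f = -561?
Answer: 619565898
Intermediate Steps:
a = Rational(-4723, 2) (a = Mul(Rational(-1, 2), Add(Add(-6693, Mul(-1, -7707)), 3709)) = Mul(Rational(-1, 2), Add(Add(-6693, 7707), 3709)) = Mul(Rational(-1, 2), Add(1014, 3709)) = Mul(Rational(-1, 2), 4723) = Rational(-4723, 2) ≈ -2361.5)
Mul(Add(a, Mul(f, -35)), Add(Add(17501, Mul(-1, -5692)), 12675)) = Mul(Add(Rational(-4723, 2), Mul(-561, -35)), Add(Add(17501, Mul(-1, -5692)), 12675)) = Mul(Add(Rational(-4723, 2), 19635), Add(Add(17501, 5692), 12675)) = Mul(Rational(34547, 2), Add(23193, 12675)) = Mul(Rational(34547, 2), 35868) = 619565898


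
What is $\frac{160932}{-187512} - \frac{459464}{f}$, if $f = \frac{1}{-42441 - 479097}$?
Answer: $\frac{3744426122172221}{15626} \approx 2.3963 \cdot 10^{11}$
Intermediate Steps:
$f = - \frac{1}{521538}$ ($f = \frac{1}{-521538} = - \frac{1}{521538} \approx -1.9174 \cdot 10^{-6}$)
$\frac{160932}{-187512} - \frac{459464}{f} = \frac{160932}{-187512} - \frac{459464}{- \frac{1}{521538}} = 160932 \left(- \frac{1}{187512}\right) - -239627935632 = - \frac{13411}{15626} + 239627935632 = \frac{3744426122172221}{15626}$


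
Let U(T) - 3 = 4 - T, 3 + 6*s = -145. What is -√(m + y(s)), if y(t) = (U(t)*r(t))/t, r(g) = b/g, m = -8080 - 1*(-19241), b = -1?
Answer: -√61117351/74 ≈ -105.65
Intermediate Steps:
s = -74/3 (s = -½ + (⅙)*(-145) = -½ - 145/6 = -74/3 ≈ -24.667)
U(T) = 7 - T (U(T) = 3 + (4 - T) = 7 - T)
m = 11161 (m = -8080 + 19241 = 11161)
r(g) = -1/g
y(t) = -(7 - t)/t² (y(t) = ((7 - t)*(-1/t))/t = (-(7 - t)/t)/t = -(7 - t)/t²)
-√(m + y(s)) = -√(11161 + (-7 - 74/3)/(-74/3)²) = -√(11161 + (9/5476)*(-95/3)) = -√(11161 - 285/5476) = -√(61117351/5476) = -√61117351/74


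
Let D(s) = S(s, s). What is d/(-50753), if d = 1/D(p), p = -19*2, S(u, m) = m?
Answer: 1/1928614 ≈ 5.1851e-7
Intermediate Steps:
p = -38
D(s) = s
d = -1/38 (d = 1/(-38) = -1/38 ≈ -0.026316)
d/(-50753) = -1/38/(-50753) = -1/38*(-1/50753) = 1/1928614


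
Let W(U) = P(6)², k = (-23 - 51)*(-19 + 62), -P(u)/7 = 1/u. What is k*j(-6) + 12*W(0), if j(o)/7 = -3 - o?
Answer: -200417/3 ≈ -66806.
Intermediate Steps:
j(o) = -21 - 7*o (j(o) = 7*(-3 - o) = -21 - 7*o)
P(u) = -7/u
k = -3182 (k = -74*43 = -3182)
W(U) = 49/36 (W(U) = (-7/6)² = 49/36)
k*j(-6) + 12*W(0) = -3182*(-21 - 7*(-6)) + 12*(49/36) = -3182*(-21 + 42) + 49/3 = -3182*21 + 49/3 = -66822 + 49/3 = -200417/3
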